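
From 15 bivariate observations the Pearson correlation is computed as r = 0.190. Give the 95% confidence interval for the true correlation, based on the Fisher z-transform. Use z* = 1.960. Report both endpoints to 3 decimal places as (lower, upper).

(-0.357, 0.640)

Fisher z: z_r = atanh(r) = ½·ln((1+0.190)/(1−0.190)) = 0.192337
SE(z) = 1/√(n−3) = 1/√12 = 0.288675
95% ⇒ z* = 1.960; margin = 1.960·0.288675 = 0.565803
CI on z-scale: (-0.373466, 0.758140)
Back-transform: tanh(-0.373466) = -0.357020, tanh(0.758140) = 0.639980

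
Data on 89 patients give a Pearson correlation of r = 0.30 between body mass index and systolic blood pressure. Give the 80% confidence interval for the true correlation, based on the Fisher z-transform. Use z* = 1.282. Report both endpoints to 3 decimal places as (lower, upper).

Fisher z: z_r = atanh(r) = ½·ln((1+0.30)/(1−0.30)) = 0.309520
SE(z) = 1/√(n−3) = 1/√86 = 0.107833
80% ⇒ z* = 1.282; margin = 1.282·0.107833 = 0.138242
CI on z-scale: (0.171278, 0.447762)
Back-transform: tanh(0.171278) = 0.169623, tanh(0.447762) = 0.420058

(0.170, 0.420)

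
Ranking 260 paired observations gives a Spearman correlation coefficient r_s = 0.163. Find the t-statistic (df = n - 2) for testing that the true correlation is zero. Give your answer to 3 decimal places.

2.654

1 − r_s² = 1 − 0.026569 = 0.973431;  √(1−r_s²) = 0.986626
√(n−2) = √258 = 16.062378
t = r_s·√(n−2)/√(1−r_s²) = 0.163 · 16.062378 / 0.986626 = 2.654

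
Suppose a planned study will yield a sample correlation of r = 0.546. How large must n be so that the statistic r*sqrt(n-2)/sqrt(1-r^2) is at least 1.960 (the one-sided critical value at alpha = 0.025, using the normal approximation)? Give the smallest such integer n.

Need r·√(n−2)/√(1−r²) ≥ 1.960
√(n−2) ≥ 1.960·√(1−0.298116) / 0.546 = 1.960·0.837785 / 0.546 = 3.0074
n−2 ≥ 9.0445  ⇒  n ≥ 11.0445
Smallest integer n = 12

12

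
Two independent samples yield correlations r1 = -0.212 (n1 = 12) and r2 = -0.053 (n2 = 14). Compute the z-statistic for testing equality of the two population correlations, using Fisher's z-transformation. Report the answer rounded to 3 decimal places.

z1 = atanh(-0.212) = -0.215265,  z2 = atanh(-0.053) = -0.053050
SE = √(1/(n1−3) + 1/(n2−3)) = √(1/9 + 1/11) = √(0.1111111 + 0.0909091) = √0.2020202 = 0.449467
z = (z1 − z2)/SE = (-0.215265 − (-0.053050)) / 0.449467 = -0.162215 / 0.449467 = -0.361

-0.361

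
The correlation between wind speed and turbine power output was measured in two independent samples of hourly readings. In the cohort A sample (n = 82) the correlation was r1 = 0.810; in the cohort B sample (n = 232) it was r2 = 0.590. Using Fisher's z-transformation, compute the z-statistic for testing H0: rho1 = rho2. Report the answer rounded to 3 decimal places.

3.444

z1 = atanh(0.810) = 1.127029,  z2 = atanh(0.590) = 0.677666
SE = √(1/(n1−3) + 1/(n2−3)) = √(1/79 + 1/229) = √(0.0126582 + 0.0043668) = √0.0170250 = 0.130480
z = (z1 − z2)/SE = (1.127029 − 0.677666) / 0.130480 = 0.449363 / 0.130480 = 3.444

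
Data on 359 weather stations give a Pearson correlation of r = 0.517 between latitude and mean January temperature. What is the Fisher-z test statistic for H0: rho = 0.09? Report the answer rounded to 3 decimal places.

9.094

z_r = atanh(0.517) = 0.572237,  z_0 = atanh(0.09) = 0.090244
SE = 1/√(n−3) = 1/√356 = 0.053000
z = (z_r − z_0)/SE = (0.572237 − 0.090244) / 0.053000 = 0.481993 / 0.053000 = 9.094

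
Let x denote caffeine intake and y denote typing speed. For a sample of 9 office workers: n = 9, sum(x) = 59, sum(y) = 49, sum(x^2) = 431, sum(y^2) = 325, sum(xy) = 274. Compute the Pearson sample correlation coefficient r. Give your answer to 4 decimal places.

-0.9306

Numerator: nΣxy − (Σx)(Σy) = 9·274 − (59)(49) = -425
Denominator: √[(nΣx²−(Σx)²)(nΣy²−(Σy)²)]
  nΣx²−(Σx)² = 9·431 − 3481 = 398;  nΣy²−(Σy)² = 9·325 − 2401 = 524
  √(398·524) = √208552 = 456.6749
r = -425 / 456.6749 = -0.9306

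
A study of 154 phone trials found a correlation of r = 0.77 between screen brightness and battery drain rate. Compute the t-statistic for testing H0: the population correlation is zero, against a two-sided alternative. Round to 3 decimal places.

t = r·√(n−2) / √(1−r²) with r = 0.77, n = 154
  = 0.77·√152 / √(1 − 0.5929)
  = 0.77·12.328828 / 0.638044
  = 9.493198 / 0.638044 = 14.879

14.879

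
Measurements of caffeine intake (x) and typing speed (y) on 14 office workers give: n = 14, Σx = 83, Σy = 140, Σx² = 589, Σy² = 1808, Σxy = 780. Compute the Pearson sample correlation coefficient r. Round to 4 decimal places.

Numerator: nΣxy − (Σx)(Σy) = 14·780 − (83)(140) = -700
Denominator: √[(nΣx²−(Σx)²)(nΣy²−(Σy)²)]
  nΣx²−(Σx)² = 14·589 − 6889 = 1357;  nΣy²−(Σy)² = 14·1808 − 19600 = 5712
  √(1357·5712) = √7751184 = 2784.0948
r = -700 / 2784.0948 = -0.2514

-0.2514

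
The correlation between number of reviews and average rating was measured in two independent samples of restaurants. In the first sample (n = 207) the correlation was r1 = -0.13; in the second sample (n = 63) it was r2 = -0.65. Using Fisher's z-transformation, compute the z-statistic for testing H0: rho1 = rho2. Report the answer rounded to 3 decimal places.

4.389

z1 = atanh(-0.13) = -0.130740,  z2 = atanh(-0.65) = -0.775299
SE = √(1/(n1−3) + 1/(n2−3)) = √(1/204 + 1/60) = √(0.0049020 + 0.0166667) = √0.0215687 = 0.146863
z = (z1 − z2)/SE = (-0.130740 − (-0.775299)) / 0.146863 = 0.644559 / 0.146863 = 4.389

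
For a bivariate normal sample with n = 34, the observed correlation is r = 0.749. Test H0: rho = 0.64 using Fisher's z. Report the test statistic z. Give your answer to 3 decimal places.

1.183

z_r = atanh(0.749) = 0.970673,  z_0 = atanh(0.64) = 0.758174
SE = 1/√(n−3) = 1/√31 = 0.179605
z = (z_r − z_0)/SE = (0.970673 − 0.758174) / 0.179605 = 0.212499 / 0.179605 = 1.183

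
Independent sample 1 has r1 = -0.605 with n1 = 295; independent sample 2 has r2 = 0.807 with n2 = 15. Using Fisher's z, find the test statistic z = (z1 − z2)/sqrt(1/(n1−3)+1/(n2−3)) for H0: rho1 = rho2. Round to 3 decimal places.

z1 = atanh(-0.605) = -0.700997,  z2 = atanh(0.807) = 1.118367
SE = √(1/(n1−3) + 1/(n2−3)) = √(1/292 + 1/12) = √(0.0034247 + 0.0833333) = √0.0867580 = 0.294547
z = (z1 − z2)/SE = (-0.700997 − 1.118367) / 0.294547 = -1.819364 / 0.294547 = -6.177

-6.177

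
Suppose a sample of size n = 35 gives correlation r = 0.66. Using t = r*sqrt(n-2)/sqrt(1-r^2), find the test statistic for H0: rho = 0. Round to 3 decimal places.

1 − r² = 1 − 0.4356 = 0.5644;  √(1−r²) = 0.751266
√(n−2) = √33 = 5.744563
t = r·√(n−2)/√(1−r²) = 0.66 · 5.744563 / 0.751266 = 5.047

5.047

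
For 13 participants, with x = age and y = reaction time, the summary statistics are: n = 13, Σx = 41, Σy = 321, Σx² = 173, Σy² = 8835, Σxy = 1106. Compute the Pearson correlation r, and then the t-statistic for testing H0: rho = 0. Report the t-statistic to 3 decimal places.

Numerator: nΣxy − (Σx)(Σy) = 13·1106 − (41)(321) = 1217
Denominator: √[(nΣx²−(Σx)²)(nΣy²−(Σy)²)]
  nΣx²−(Σx)² = 13·173 − 1681 = 568;  nΣy²−(Σy)² = 13·8835 − 103041 = 11814
  √(568·11814) = √6710352 = 2590.4347
r = 1217 / 2590.4347 = 0.4698
t = r·√(n−2)/√(1−r²) = 0.4698·√11 / √(1−0.220712) = 1.558150 / 0.882773 = 1.765

1.765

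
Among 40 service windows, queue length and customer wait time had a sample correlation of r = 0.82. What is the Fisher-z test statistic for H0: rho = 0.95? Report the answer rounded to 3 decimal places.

-4.106

z_r = atanh(0.82) = 1.156817,  z_0 = atanh(0.95) = 1.831781
SE = 1/√(n−3) = 1/√37 = 0.164399
z = (z_r − z_0)/SE = (1.156817 − 1.831781) / 0.164399 = -0.674964 / 0.164399 = -4.106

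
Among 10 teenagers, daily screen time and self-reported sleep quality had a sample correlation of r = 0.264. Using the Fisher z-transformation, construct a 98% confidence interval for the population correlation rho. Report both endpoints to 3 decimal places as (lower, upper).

(-0.543, 0.818)

z_r = atanh(0.264) = 0.270403;  SE = 1/√(n−3) = 1/√7 = 0.377964
z-limits: 0.270403 ± 2.326·0.377964 = 0.270403 ± 0.879144 = [-0.608741, 1.149547]
ρ-limits: (tanh -0.608741, tanh 1.149547) = (-0.543, 0.818)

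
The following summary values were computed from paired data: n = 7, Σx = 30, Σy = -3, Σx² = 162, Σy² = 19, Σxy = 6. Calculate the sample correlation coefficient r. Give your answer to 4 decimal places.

S_xy = nΣxy − ΣxΣy = 7·6 − 30·(-3) = 42 − (-90) = 132
S_xx = nΣx² − (Σx)² = 7·162 − 30² = 1134 − 900 = 234
S_yy = nΣy² − (Σy)² = 7·19 − (-3)² = 133 − 9 = 124
r = S_xy / √(S_xx·S_yy) = 132 / √(234·124) = 132 / √29016 = 132 / 170.3408 = 0.7749

0.7749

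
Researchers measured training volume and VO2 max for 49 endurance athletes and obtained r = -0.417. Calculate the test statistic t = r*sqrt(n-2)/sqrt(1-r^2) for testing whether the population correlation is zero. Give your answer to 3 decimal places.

-3.145

t = r·√(n−2) / √(1−r²) with r = -0.417, n = 49
  = -0.417·√47 / √(1 − 0.173889)
  = -0.417·6.855655 / 0.908906
  = -2.858808 / 0.908906 = -3.145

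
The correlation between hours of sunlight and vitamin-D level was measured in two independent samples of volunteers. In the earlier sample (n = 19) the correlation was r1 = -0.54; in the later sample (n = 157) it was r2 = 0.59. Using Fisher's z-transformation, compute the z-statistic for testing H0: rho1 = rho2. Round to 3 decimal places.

-4.880

z1 = atanh(-0.54) = -0.604156,  z2 = atanh(0.59) = 0.677666
SE = √(1/(n1−3) + 1/(n2−3)) = √(1/16 + 1/154) = √(0.0625000 + 0.0064935) = √0.0689935 = 0.262666
z = (z1 − z2)/SE = (-0.604156 − 0.677666) / 0.262666 = -1.281822 / 0.262666 = -4.880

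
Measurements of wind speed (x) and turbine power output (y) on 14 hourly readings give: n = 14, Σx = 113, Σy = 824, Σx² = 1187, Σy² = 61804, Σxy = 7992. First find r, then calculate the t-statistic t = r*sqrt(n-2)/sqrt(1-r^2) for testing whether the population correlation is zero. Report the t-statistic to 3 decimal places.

S_xy = nΣxy − ΣxΣy = 14·7992 − 113·824 = 111888 − 93112 = 18776
S_xx = nΣx² − (Σx)² = 14·1187 − 113² = 16618 − 12769 = 3849
S_yy = nΣy² − (Σy)² = 14·61804 − 824² = 865256 − 678976 = 186280
r = S_xy / √(S_xx·S_yy) = 18776 / √(3849·186280) = 18776 / √716991720 = 18776 / 26776.7011 = 0.7012
t = r·√(n−2)/√(1−r²) = 0.7012·√12 / √(1−0.491681) = 2.429028 / 0.712965 = 3.407

3.407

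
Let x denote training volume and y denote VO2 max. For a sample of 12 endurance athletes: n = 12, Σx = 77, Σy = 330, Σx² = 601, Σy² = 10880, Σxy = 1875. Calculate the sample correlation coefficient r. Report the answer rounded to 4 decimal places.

-0.5520

S_xy = nΣxy − ΣxΣy = 12·1875 − 77·330 = 22500 − 25410 = -2910
S_xx = nΣx² − (Σx)² = 12·601 − 77² = 7212 − 5929 = 1283
S_yy = nΣy² − (Σy)² = 12·10880 − 330² = 130560 − 108900 = 21660
r = S_xy / √(S_xx·S_yy) = -2910 / √(1283·21660) = -2910 / √27789780 = -2910 / 5271.6013 = -0.5520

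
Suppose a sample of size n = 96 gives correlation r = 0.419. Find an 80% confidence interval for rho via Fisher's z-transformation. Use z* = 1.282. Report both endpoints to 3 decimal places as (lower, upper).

Fisher z: z_r = atanh(r) = ½·ln((1+0.419)/(1−0.419)) = 0.446478
SE(z) = 1/√(n−3) = 1/√93 = 0.103695
80% ⇒ z* = 1.282; margin = 1.282·0.103695 = 0.132937
CI on z-scale: (0.313541, 0.579415)
Back-transform: tanh(0.313541) = 0.303655, tanh(0.579415) = 0.522240

(0.304, 0.522)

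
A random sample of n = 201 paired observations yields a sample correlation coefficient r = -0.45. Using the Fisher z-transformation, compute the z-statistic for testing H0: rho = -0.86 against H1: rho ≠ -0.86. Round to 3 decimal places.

11.379

Fisher z: atanh(-0.45) = -0.484700, atanh(-0.86) = -1.293345
z = (z_r − z_0)·√(n−3) = (-0.484700 − (-1.293345))·√198 = 0.808645 · 14.071247 = 11.379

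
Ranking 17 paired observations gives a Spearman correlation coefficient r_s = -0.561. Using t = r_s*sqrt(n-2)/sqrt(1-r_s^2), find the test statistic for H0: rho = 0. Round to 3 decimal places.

t = r_s·√(n−2) / √(1−r_s²) with r_s = -0.561, n = 17
  = -0.561·√15 / √(1 − 0.314721)
  = -0.561·3.872983 / 0.827816
  = -2.172743 / 0.827816 = -2.625

-2.625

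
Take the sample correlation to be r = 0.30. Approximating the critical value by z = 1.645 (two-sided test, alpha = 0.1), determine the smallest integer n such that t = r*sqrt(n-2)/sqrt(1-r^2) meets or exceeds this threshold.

30

Need r·√(n−2)/√(1−r²) ≥ 1.645
√(n−2) ≥ 1.645·√(1−0.0900) / 0.30 = 1.645·0.953939 / 0.30 = 5.2308
n−2 ≥ 27.3613  ⇒  n ≥ 29.3613
Smallest integer n = 30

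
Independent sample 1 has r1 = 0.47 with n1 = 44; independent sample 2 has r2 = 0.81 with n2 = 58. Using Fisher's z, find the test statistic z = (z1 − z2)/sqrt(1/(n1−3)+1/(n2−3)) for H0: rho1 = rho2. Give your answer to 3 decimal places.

Fisher z-transforms: z1 = atanh(0.47) = 0.510070, z2 = atanh(0.81) = 1.127029; difference d = -0.616959
Var(d) = 1/41 + 1/55 = 0.0243902 + 0.0181818 = 0.0425720
z = d/√Var(d) = -0.616959 / √0.0425720 = -0.616959 / 0.206330 = -2.990

-2.990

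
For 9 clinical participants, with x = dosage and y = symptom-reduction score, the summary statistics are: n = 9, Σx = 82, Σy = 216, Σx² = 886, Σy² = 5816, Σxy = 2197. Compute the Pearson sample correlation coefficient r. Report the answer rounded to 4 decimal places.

0.7729

S_xy = nΣxy − ΣxΣy = 9·2197 − 82·216 = 19773 − 17712 = 2061
S_xx = nΣx² − (Σx)² = 9·886 − 82² = 7974 − 6724 = 1250
S_yy = nΣy² − (Σy)² = 9·5816 − 216² = 52344 − 46656 = 5688
r = S_xy / √(S_xx·S_yy) = 2061 / √(1250·5688) = 2061 / √7110000 = 2061 / 2666.4583 = 0.7729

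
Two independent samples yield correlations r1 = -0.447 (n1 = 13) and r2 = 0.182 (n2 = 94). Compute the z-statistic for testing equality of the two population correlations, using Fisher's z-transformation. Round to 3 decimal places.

Fisher z-transforms: z1 = atanh(-0.447) = -0.480945, z2 = atanh(0.182) = 0.184050; difference d = -0.664995
Var(d) = 1/10 + 1/91 = 0.1000000 + 0.0109890 = 0.1109890
z = d/√Var(d) = -0.664995 / √0.1109890 = -0.664995 / 0.333150 = -1.996

-1.996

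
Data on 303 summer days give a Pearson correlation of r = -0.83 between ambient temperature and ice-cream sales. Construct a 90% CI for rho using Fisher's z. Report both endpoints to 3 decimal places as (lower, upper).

z_r = atanh(-0.83) = -1.188136;  SE = 1/√(n−3) = 1/√300 = 0.057735
z-limits: -1.188136 ± 1.645·0.057735 = -1.188136 ± 0.094974 = [-1.283110, -1.093162]
ρ-limits: (tanh -1.283110, tanh -1.093162) = (-0.857, -0.798)

(-0.857, -0.798)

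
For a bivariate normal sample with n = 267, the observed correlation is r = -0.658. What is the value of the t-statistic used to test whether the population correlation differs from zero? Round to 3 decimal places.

-14.225

t = r·√(n−2) / √(1−r²) with r = -0.658, n = 267
  = -0.658·√265 / √(1 − 0.432964)
  = -0.658·16.278821 / 0.753018
  = -10.711464 / 0.753018 = -14.225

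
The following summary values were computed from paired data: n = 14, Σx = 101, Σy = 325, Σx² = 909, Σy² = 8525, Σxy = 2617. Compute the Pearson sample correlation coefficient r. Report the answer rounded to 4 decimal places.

Numerator: nΣxy − (Σx)(Σy) = 14·2617 − (101)(325) = 3813
Denominator: √[(nΣx²−(Σx)²)(nΣy²−(Σy)²)]
  nΣx²−(Σx)² = 14·909 − 10201 = 2525;  nΣy²−(Σy)² = 14·8525 − 105625 = 13725
  √(2525·13725) = √34655625 = 5886.9028
r = 3813 / 5886.9028 = 0.6477

0.6477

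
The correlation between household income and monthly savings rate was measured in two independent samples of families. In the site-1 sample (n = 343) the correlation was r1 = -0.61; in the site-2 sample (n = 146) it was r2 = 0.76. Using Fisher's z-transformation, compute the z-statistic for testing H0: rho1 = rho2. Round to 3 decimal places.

-17.108

Fisher z-transforms: z1 = atanh(-0.61) = -0.708921, z2 = atanh(0.76) = 0.996215; difference d = -1.705136
Var(d) = 1/340 + 1/143 = 0.0029412 + 0.0069930 = 0.0099342
z = d/√Var(d) = -1.705136 / √0.0099342 = -1.705136 / 0.099670 = -17.108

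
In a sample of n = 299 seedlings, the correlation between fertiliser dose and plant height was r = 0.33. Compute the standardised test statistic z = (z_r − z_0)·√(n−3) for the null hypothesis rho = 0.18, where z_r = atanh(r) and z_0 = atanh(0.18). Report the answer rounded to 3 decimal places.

z_r = atanh(0.33) = 0.342828,  z_0 = atanh(0.18) = 0.181983
SE = 1/√(n−3) = 1/√296 = 0.058124
z = (z_r − z_0)/SE = (0.342828 − 0.181983) / 0.058124 = 0.160845 / 0.058124 = 2.767

2.767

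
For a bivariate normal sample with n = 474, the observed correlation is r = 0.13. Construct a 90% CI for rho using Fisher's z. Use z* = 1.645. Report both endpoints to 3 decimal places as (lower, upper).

(0.055, 0.204)

Fisher z: z_r = atanh(r) = ½·ln((1+0.13)/(1−0.13)) = 0.130740
SE(z) = 1/√(n−3) = 1/√471 = 0.046078
90% ⇒ z* = 1.645; margin = 1.645·0.046078 = 0.075798
CI on z-scale: (0.054942, 0.206538)
Back-transform: tanh(0.054942) = 0.054887, tanh(0.206538) = 0.203650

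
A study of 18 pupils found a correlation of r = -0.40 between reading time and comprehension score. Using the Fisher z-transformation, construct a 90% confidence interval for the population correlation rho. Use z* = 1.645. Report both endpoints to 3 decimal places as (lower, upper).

z_r = atanh(-0.40) = -0.423649;  SE = 1/√(n−3) = 1/√15 = 0.258199
z-limits: -0.423649 ± 1.645·0.258199 = -0.423649 ± 0.424737 = [-0.848386, 0.001088]
ρ-limits: (tanh -0.848386, tanh 0.001088) = (-0.690, 0.001)

(-0.690, 0.001)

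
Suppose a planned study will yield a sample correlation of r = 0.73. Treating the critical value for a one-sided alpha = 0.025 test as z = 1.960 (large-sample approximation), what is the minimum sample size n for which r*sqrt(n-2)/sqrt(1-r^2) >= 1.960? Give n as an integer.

Need r·√(n−2)/√(1−r²) ≥ 1.960
√(n−2) ≥ 1.960·√(1−0.5329) / 0.73 = 1.960·0.683447 / 0.73 = 1.8350
n−2 ≥ 3.3672  ⇒  n ≥ 5.3672
Smallest integer n = 6

6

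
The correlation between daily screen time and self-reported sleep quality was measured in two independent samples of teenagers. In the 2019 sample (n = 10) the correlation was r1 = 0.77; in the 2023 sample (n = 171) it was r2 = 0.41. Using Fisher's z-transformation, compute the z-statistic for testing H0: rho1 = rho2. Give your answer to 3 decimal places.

z1 = atanh(0.77) = 1.020328,  z2 = atanh(0.41) = 0.435611
SE = √(1/(n1−3) + 1/(n2−3)) = √(1/7 + 1/168) = √(0.1428571 + 0.0059524) = √0.1488095 = 0.385758
z = (z1 − z2)/SE = (1.020328 − 0.435611) / 0.385758 = 0.584717 / 0.385758 = 1.516

1.516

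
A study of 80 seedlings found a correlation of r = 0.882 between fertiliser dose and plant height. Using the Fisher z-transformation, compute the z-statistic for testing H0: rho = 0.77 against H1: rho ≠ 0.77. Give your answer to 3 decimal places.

Fisher z: atanh(0.882) = 1.384703, atanh(0.77) = 1.020328
z = (z_r − z_0)·√(n−3) = (1.384703 − 1.020328)·√77 = 0.364375 · 8.774964 = 3.197

3.197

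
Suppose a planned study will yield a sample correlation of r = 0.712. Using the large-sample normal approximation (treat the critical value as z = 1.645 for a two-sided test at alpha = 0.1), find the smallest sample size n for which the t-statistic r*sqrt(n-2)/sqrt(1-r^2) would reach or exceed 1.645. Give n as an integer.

5

Need r·√(n−2)/√(1−r²) ≥ 1.645
√(n−2) ≥ 1.645·√(1−0.506944) / 0.712 = 1.645·0.702179 / 0.712 = 1.6223
n−2 ≥ 2.6319  ⇒  n ≥ 4.6319
Smallest integer n = 5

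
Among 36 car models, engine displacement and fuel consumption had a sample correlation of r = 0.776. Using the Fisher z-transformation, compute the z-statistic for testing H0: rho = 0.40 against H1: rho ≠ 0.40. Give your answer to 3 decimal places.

Fisher z: atanh(0.776) = 1.035236, atanh(0.40) = 0.423649
z = (z_r − z_0)·√(n−3) = (1.035236 − 0.423649)·√33 = 0.611587 · 5.744563 = 3.513

3.513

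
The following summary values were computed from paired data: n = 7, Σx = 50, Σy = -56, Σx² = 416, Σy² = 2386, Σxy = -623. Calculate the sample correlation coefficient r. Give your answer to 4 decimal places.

Numerator: nΣxy − (Σx)(Σy) = 7·(-623) − (50)(-56) = -1561
Denominator: √[(nΣx²−(Σx)²)(nΣy²−(Σy)²)]
  nΣx²−(Σx)² = 7·416 − 2500 = 412;  nΣy²−(Σy)² = 7·2386 − 3136 = 13566
  √(412·13566) = √5589192 = 2364.1472
r = -1561 / 2364.1472 = -0.6603

-0.6603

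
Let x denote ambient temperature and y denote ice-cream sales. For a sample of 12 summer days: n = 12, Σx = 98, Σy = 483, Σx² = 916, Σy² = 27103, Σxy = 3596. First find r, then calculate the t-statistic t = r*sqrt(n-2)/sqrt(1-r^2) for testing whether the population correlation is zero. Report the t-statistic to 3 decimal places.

-1.260

S_xy = nΣxy − ΣxΣy = 12·3596 − 98·483 = 43152 − 47334 = -4182
S_xx = nΣx² − (Σx)² = 12·916 − 98² = 10992 − 9604 = 1388
S_yy = nΣy² − (Σy)² = 12·27103 − 483² = 325236 − 233289 = 91947
r = S_xy / √(S_xx·S_yy) = -4182 / √(1388·91947) = -4182 / √127622436 = -4182 / 11297.0100 = -0.3702
t = r·√(n−2)/√(1−r²) = -0.3702·√10 / √(1−0.137048) = -1.170675 / 0.928952 = -1.260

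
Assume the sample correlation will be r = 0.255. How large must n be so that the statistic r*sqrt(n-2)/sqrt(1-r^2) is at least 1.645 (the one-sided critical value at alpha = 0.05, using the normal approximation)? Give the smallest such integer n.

r√(n−2)/√(1−r²) ≥ 1.645  ⇔  n−2 ≥ (1.645)²·(1−r²)/r²
(1−r²)/r² = (1−0.065025)/0.065025 = 14.3787
n ≥ 2 + 2.706025·14.3787 = 2 + 38.9091 = 40.9091
⌈40.9091⌉ = 41

41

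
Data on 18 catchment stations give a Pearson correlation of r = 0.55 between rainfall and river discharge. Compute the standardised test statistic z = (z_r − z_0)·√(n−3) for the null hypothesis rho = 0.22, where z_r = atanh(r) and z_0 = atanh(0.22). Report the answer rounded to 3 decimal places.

z_r = atanh(0.55) = 0.618381,  z_0 = atanh(0.22) = 0.223656
SE = 1/√(n−3) = 1/√15 = 0.258199
z = (z_r − z_0)/SE = (0.618381 − 0.223656) / 0.258199 = 0.394725 / 0.258199 = 1.529

1.529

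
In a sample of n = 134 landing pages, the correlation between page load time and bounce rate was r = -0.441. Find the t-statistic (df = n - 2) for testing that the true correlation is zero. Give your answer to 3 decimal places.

-5.645

1 − r² = 1 − 0.194481 = 0.805519;  √(1−r²) = 0.897507
√(n−2) = √132 = 11.489125
t = r·√(n−2)/√(1−r²) = -0.441 · 11.489125 / 0.897507 = -5.645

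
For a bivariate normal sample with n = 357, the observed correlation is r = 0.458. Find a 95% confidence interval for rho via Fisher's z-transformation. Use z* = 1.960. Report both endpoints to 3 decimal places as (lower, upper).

(0.372, 0.536)

Fisher z: z_r = atanh(r) = ½·ln((1+0.458)/(1−0.458)) = 0.494777
SE(z) = 1/√(n−3) = 1/√354 = 0.053149
95% ⇒ z* = 1.960; margin = 1.960·0.053149 = 0.104172
CI on z-scale: (0.390605, 0.598949)
Back-transform: tanh(0.390605) = 0.371882, tanh(0.598949) = 0.536301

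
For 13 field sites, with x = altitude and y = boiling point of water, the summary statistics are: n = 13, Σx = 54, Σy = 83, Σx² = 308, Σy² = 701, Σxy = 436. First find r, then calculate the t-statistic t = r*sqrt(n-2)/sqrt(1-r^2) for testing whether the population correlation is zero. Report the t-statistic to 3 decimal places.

3.908

Numerator: nΣxy − (Σx)(Σy) = 13·436 − (54)(83) = 1186
Denominator: √[(nΣx²−(Σx)²)(nΣy²−(Σy)²)]
  nΣx²−(Σx)² = 13·308 − 2916 = 1088;  nΣy²−(Σy)² = 13·701 − 6889 = 2224
  √(1088·2224) = √2419712 = 1555.5423
r = 1186 / 1555.5423 = 0.7624
t = r·√(n−2)/√(1−r²) = 0.7624·√11 / √(1−0.581254) = 2.528595 / 0.647106 = 3.908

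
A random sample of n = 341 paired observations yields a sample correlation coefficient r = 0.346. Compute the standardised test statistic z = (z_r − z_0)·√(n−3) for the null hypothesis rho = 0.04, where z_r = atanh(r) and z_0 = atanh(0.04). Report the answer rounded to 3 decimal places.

5.899

z_r = atanh(0.346) = 0.360893,  z_0 = atanh(0.04) = 0.040021
SE = 1/√(n−3) = 1/√338 = 0.054393
z = (z_r − z_0)/SE = (0.360893 − 0.040021) / 0.054393 = 0.320872 / 0.054393 = 5.899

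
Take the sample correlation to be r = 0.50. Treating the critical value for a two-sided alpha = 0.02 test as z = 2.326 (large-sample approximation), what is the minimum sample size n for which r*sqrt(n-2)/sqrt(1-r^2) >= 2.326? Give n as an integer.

r√(n−2)/√(1−r²) ≥ 2.326  ⇔  n−2 ≥ (2.326)²·(1−r²)/r²
(1−r²)/r² = (1−0.2500)/0.2500 = 3.0000
n ≥ 2 + 5.410276·3.0000 = 2 + 16.2308 = 18.2308
⌈18.2308⌉ = 19

19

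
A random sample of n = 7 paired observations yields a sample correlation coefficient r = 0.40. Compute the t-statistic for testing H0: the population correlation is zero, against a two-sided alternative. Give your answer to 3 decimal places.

0.976

t = r·√(n−2) / √(1−r²) with r = 0.40, n = 7
  = 0.40·√5 / √(1 − 0.1600)
  = 0.40·2.236068 / 0.916515
  = 0.894427 / 0.916515 = 0.976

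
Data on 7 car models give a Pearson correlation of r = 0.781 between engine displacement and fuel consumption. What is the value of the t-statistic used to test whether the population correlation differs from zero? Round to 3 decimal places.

2.796

t = r·√(n−2) / √(1−r²) with r = 0.781, n = 7
  = 0.781·√5 / √(1 − 0.609961)
  = 0.781·2.236068 / 0.624531
  = 1.746369 / 0.624531 = 2.796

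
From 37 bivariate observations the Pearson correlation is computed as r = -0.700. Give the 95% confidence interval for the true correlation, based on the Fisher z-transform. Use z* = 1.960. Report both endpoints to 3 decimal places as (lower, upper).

(-0.835, -0.486)

z_r = atanh(-0.700) = -0.867301;  SE = 1/√(n−3) = 1/√34 = 0.171499
z-limits: -0.867301 ± 1.960·0.171499 = -0.867301 ± 0.336138 = [-1.203439, -0.531163]
ρ-limits: (tanh -1.203439, tanh -0.531163) = (-0.835, -0.486)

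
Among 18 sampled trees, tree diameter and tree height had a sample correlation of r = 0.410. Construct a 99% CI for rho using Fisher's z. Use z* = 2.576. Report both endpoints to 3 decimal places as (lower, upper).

(-0.226, 0.801)

z_r = atanh(0.410) = 0.435611;  SE = 1/√(n−3) = 1/√15 = 0.258199
z-limits: 0.435611 ± 2.576·0.258199 = 0.435611 ± 0.665121 = [-0.229510, 1.100732]
ρ-limits: (tanh -0.229510, tanh 1.100732) = (-0.226, 0.801)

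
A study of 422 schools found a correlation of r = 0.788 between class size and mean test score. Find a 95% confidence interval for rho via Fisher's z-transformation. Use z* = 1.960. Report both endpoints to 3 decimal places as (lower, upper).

z_r = atanh(0.788) = 1.066133;  SE = 1/√(n−3) = 1/√419 = 0.048853
z-limits: 1.066133 ± 1.960·0.048853 = 1.066133 ± 0.095752 = [0.970381, 1.161885]
ρ-limits: (tanh 0.970381, tanh 1.161885) = (0.749, 0.822)

(0.749, 0.822)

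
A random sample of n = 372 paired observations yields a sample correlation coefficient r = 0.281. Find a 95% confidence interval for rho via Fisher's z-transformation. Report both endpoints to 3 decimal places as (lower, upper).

(0.185, 0.372)

Fisher z: z_r = atanh(r) = ½·ln((1+0.281)/(1−0.281)) = 0.288767
SE(z) = 1/√(n−3) = 1/√369 = 0.052058
95% ⇒ z* = 1.960; margin = 1.960·0.052058 = 0.102034
CI on z-scale: (0.186733, 0.390801)
Back-transform: tanh(0.186733) = 0.184592, tanh(0.390801) = 0.372051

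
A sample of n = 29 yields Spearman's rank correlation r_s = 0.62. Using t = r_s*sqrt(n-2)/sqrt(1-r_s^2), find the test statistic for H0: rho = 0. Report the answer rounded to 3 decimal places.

1 − r_s² = 1 − 0.3844 = 0.6156;  √(1−r_s²) = 0.784602
√(n−2) = √27 = 5.196152
t = r_s·√(n−2)/√(1−r_s²) = 0.62 · 5.196152 / 0.784602 = 4.106

4.106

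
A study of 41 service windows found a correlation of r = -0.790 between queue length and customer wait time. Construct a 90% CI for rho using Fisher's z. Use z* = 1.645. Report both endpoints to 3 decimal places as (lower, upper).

Fisher z: z_r = atanh(r) = ½·ln((1+(-0.790))/(1−(-0.790))) = -1.071432
SE(z) = 1/√(n−3) = 1/√38 = 0.162221
90% ⇒ z* = 1.645; margin = 1.645·0.162221 = 0.266854
CI on z-scale: (-1.338286, -0.804578)
Back-transform: tanh(-1.338286) = -0.871260, tanh(-0.804578) = -0.666588

(-0.871, -0.667)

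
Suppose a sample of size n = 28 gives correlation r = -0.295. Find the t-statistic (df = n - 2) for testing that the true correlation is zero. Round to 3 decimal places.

t = r·√(n−2) / √(1−r²) with r = -0.295, n = 28
  = -0.295·√26 / √(1 − 0.087025)
  = -0.295·5.099020 / 0.955497
  = -1.504211 / 0.955497 = -1.574

-1.574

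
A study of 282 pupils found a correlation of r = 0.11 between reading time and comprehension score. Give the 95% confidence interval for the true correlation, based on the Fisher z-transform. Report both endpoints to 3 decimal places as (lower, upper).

(-0.007, 0.224)

z_r = atanh(0.11) = 0.110447;  SE = 1/√(n−3) = 1/√279 = 0.059868
z-limits: 0.110447 ± 1.960·0.059868 = 0.110447 ± 0.117341 = [-0.006894, 0.227788]
ρ-limits: (tanh -0.006894, tanh 0.227788) = (-0.007, 0.224)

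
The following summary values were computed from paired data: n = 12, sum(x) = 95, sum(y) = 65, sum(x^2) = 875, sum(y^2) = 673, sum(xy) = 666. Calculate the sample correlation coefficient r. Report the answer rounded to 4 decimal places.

0.7624

S_xy = nΣxy − ΣxΣy = 12·666 − 95·65 = 7992 − 6175 = 1817
S_xx = nΣx² − (Σx)² = 12·875 − 95² = 10500 − 9025 = 1475
S_yy = nΣy² − (Σy)² = 12·673 − 65² = 8076 − 4225 = 3851
r = S_xy / √(S_xx·S_yy) = 1817 / √(1475·3851) = 1817 / √5680225 = 1817 / 2383.3223 = 0.7624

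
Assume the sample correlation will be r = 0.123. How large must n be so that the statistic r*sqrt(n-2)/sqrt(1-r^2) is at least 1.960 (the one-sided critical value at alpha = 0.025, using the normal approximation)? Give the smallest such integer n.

253

r√(n−2)/√(1−r²) ≥ 1.960  ⇔  n−2 ≥ (1.960)²·(1−r²)/r²
(1−r²)/r² = (1−0.015129)/0.015129 = 65.0982
n ≥ 2 + 3.8416·65.0982 = 2 + 250.0812 = 252.0812
⌈252.0812⌉ = 253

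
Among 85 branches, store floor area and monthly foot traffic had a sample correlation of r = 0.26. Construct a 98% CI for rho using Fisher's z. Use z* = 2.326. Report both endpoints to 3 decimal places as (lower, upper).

(0.009, 0.480)

Fisher z: z_r = atanh(r) = ½·ln((1+0.26)/(1−0.26)) = 0.266108
SE(z) = 1/√(n−3) = 1/√82 = 0.110432
98% ⇒ z* = 2.326; margin = 2.326·0.110432 = 0.256865
CI on z-scale: (0.009243, 0.522973)
Back-transform: tanh(0.009243) = 0.009243, tanh(0.522973) = 0.479991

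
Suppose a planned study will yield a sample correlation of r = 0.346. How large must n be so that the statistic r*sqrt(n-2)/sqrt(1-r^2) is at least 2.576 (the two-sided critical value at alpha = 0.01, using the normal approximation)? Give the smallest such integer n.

51

Need r·√(n−2)/√(1−r²) ≥ 2.576
√(n−2) ≥ 2.576·√(1−0.119716) / 0.346 = 2.576·0.938235 / 0.346 = 6.9852
n−2 ≥ 48.7930  ⇒  n ≥ 50.7930
Smallest integer n = 51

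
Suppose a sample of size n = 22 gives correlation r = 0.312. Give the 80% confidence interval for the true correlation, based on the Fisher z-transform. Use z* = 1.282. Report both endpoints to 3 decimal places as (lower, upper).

(0.029, 0.549)

z_r = atanh(0.312) = 0.322760;  SE = 1/√(n−3) = 1/√19 = 0.229416
z-limits: 0.322760 ± 1.282·0.229416 = 0.322760 ± 0.294111 = [0.028649, 0.616871]
ρ-limits: (tanh 0.028649, tanh 0.616871) = (0.029, 0.549)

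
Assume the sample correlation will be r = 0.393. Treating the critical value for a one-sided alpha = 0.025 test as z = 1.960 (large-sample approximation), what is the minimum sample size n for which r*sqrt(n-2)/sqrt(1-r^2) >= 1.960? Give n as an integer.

24

r√(n−2)/√(1−r²) ≥ 1.960  ⇔  n−2 ≥ (1.960)²·(1−r²)/r²
(1−r²)/r² = (1−0.154449)/0.154449 = 5.4746
n ≥ 2 + 3.8416·5.4746 = 2 + 21.0312 = 23.0312
⌈23.0312⌉ = 24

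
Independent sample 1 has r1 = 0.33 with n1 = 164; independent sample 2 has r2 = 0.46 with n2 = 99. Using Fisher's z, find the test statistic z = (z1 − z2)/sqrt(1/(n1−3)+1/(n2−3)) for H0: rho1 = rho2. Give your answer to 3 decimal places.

-1.198

z1 = atanh(0.33) = 0.342828,  z2 = atanh(0.46) = 0.497311
SE = √(1/(n1−3) + 1/(n2−3)) = √(1/161 + 1/96) = √(0.0062112 + 0.0104167) = √0.0166279 = 0.128949
z = (z1 − z2)/SE = (0.342828 − 0.497311) / 0.128949 = -0.154483 / 0.128949 = -1.198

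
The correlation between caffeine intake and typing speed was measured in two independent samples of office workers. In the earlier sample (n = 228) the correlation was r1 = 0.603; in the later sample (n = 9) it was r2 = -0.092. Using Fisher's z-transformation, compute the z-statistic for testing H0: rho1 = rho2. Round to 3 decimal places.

Fisher z-transforms: z1 = atanh(0.603) = 0.697848, z2 = atanh(-0.092) = -0.092261; difference d = 0.790109
Var(d) = 1/225 + 1/6 = 0.0044444 + 0.1666667 = 0.1711111
z = d/√Var(d) = 0.790109 / √0.1711111 = 0.790109 / 0.413656 = 1.910

1.910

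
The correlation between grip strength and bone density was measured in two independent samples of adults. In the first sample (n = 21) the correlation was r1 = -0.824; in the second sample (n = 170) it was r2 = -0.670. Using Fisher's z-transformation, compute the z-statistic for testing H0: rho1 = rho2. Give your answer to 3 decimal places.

-1.445

z1 = atanh(-0.824) = -1.169152,  z2 = atanh(-0.670) = -0.810743
SE = √(1/(n1−3) + 1/(n2−3)) = √(1/18 + 1/167) = √(0.0555556 + 0.0059880) = √0.0615436 = 0.248080
z = (z1 − z2)/SE = (-1.169152 − (-0.810743)) / 0.248080 = -0.358409 / 0.248080 = -1.445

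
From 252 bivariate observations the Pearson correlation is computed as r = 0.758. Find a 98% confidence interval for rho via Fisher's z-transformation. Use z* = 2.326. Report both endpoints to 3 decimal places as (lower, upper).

(0.688, 0.814)

z_r = atanh(0.758) = 0.991497;  SE = 1/√(n−3) = 1/√249 = 0.063372
z-limits: 0.991497 ± 2.326·0.063372 = 0.991497 ± 0.147403 = [0.844094, 1.138900]
ρ-limits: (tanh 0.844094, tanh 1.138900) = (0.688, 0.814)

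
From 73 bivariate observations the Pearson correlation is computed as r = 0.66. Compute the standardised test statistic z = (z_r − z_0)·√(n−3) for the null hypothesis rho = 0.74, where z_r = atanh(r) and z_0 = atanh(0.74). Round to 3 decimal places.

z_r = atanh(0.66) = 0.792814,  z_0 = atanh(0.74) = 0.950479
SE = 1/√(n−3) = 1/√70 = 0.119523
z = (z_r − z_0)/SE = (0.792814 − 0.950479) / 0.119523 = -0.157665 / 0.119523 = -1.319

-1.319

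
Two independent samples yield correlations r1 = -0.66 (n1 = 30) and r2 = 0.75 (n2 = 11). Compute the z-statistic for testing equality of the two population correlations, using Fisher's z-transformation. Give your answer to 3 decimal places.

Fisher z-transforms: z1 = atanh(-0.66) = -0.792814, z2 = atanh(0.75) = 0.972955; difference d = -1.765769
Var(d) = 1/27 + 1/8 = 0.0370370 + 0.1250000 = 0.1620370
z = d/√Var(d) = -1.765769 / √0.1620370 = -1.765769 / 0.402538 = -4.387

-4.387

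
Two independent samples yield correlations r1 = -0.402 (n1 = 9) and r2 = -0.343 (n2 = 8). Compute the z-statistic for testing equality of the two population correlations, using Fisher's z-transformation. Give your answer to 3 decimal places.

z1 = atanh(-0.402) = -0.426032,  z2 = atanh(-0.343) = -0.357489
SE = √(1/(n1−3) + 1/(n2−3)) = √(1/6 + 1/5) = √(0.1666667 + 0.2000000) = √0.3666667 = 0.605530
z = (z1 − z2)/SE = (-0.426032 − (-0.357489)) / 0.605530 = -0.068543 / 0.605530 = -0.113

-0.113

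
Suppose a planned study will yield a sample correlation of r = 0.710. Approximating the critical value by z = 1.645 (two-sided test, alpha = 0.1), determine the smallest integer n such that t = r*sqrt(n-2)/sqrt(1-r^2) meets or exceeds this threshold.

5

Need r·√(n−2)/√(1−r²) ≥ 1.645
√(n−2) ≥ 1.645·√(1−0.504100) / 0.710 = 1.645·0.704202 / 0.710 = 1.6316
n−2 ≥ 2.6621  ⇒  n ≥ 4.6621
Smallest integer n = 5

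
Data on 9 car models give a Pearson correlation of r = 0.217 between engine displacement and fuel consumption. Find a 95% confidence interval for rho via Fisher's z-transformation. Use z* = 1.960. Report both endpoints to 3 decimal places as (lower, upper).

z_r = atanh(0.217) = 0.220506;  SE = 1/√(n−3) = 1/√6 = 0.408248
z-limits: 0.220506 ± 1.960·0.408248 = 0.220506 ± 0.800166 = [-0.579660, 1.020672]
ρ-limits: (tanh -0.579660, tanh 1.020672) = (-0.522, 0.770)

(-0.522, 0.770)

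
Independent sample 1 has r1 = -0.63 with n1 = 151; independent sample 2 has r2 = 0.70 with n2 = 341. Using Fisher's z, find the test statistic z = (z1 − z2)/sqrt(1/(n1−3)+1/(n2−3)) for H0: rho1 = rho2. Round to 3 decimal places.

-16.321

z1 = atanh(-0.63) = -0.741416,  z2 = atanh(0.70) = 0.867301
SE = √(1/(n1−3) + 1/(n2−3)) = √(1/148 + 1/338) = √(0.0067568 + 0.0029586) = √0.0097154 = 0.098567
z = (z1 − z2)/SE = (-0.741416 − 0.867301) / 0.098567 = -1.608717 / 0.098567 = -16.321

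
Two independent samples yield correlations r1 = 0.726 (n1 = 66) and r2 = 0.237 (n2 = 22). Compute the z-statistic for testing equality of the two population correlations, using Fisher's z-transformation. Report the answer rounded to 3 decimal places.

Fisher z-transforms: z1 = atanh(0.726) = 0.920217, z2 = atanh(0.237) = 0.241593; difference d = 0.678624
Var(d) = 1/63 + 1/19 = 0.0158730 + 0.0526316 = 0.0685046
z = d/√Var(d) = 0.678624 / √0.0685046 = 0.678624 / 0.261734 = 2.593

2.593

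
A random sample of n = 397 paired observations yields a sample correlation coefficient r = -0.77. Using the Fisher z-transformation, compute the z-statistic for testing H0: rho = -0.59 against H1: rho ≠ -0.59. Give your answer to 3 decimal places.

-6.802

z_r = atanh(-0.77) = -1.020328,  z_0 = atanh(-0.59) = -0.677666
SE = 1/√(n−3) = 1/√394 = 0.050379
z = (z_r − z_0)/SE = (-1.020328 − (-0.677666)) / 0.050379 = -0.342662 / 0.050379 = -6.802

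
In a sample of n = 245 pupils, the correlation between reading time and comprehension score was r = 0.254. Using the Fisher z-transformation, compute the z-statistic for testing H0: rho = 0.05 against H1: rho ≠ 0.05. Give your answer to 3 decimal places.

z_r = atanh(0.254) = 0.259684,  z_0 = atanh(0.05) = 0.050042
SE = 1/√(n−3) = 1/√242 = 0.064282
z = (z_r − z_0)/SE = (0.259684 − 0.050042) / 0.064282 = 0.209642 / 0.064282 = 3.261

3.261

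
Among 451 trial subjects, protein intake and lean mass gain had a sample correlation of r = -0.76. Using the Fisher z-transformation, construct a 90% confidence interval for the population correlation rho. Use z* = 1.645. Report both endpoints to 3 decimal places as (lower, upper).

Fisher z: z_r = atanh(r) = ½·ln((1+(-0.76))/(1−(-0.76))) = -0.996215
SE(z) = 1/√(n−3) = 1/√448 = 0.047246
90% ⇒ z* = 1.645; margin = 1.645·0.047246 = 0.077720
CI on z-scale: (-1.073935, -0.918495)
Back-transform: tanh(-1.073935) = -0.790939, tanh(-0.918495) = -0.725185

(-0.791, -0.725)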